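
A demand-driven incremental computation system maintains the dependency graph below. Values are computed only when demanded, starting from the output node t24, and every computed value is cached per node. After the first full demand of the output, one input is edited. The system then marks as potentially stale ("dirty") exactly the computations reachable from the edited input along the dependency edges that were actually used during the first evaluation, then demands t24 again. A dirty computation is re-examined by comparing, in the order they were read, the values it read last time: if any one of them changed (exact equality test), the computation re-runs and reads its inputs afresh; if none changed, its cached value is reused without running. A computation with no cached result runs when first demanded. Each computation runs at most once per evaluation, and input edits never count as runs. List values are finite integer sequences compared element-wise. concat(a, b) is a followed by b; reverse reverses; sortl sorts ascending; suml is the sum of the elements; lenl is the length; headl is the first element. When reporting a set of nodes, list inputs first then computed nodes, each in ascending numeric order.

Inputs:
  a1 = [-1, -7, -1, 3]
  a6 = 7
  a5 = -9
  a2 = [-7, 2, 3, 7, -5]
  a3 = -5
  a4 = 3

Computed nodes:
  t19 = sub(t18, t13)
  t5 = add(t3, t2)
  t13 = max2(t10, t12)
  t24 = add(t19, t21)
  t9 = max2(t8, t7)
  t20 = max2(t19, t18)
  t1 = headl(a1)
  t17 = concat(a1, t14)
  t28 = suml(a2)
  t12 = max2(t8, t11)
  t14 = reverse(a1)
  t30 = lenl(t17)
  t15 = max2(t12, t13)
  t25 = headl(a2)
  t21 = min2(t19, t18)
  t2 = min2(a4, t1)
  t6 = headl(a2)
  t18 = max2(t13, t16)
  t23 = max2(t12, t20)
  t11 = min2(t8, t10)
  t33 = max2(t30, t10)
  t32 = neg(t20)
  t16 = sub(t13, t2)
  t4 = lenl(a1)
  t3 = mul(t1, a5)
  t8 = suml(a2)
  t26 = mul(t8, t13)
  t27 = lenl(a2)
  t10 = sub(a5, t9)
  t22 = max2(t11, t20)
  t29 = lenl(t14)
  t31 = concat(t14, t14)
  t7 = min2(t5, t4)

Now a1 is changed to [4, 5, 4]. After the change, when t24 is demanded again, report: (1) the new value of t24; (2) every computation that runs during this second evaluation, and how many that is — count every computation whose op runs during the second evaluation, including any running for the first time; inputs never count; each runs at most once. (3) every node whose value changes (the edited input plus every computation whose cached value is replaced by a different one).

First evaluation (everything demanded from the output):
  t1 = headl([-1, -7, -1, 3]) = -1
  t2 = min2(3, -1) = -1
  t3 = mul(-1, -9) = 9
  t4 = lenl([-1, -7, -1, 3]) = 4
  t5 = add(9, -1) = 8
  t7 = min2(8, 4) = 4
  t8 = suml([-7, 2, 3, 7, -5]) = 0
  t9 = max2(0, 4) = 4
  t10 = sub(-9, 4) = -13
  t11 = min2(0, -13) = -13
  t12 = max2(0, -13) = 0
  t13 = max2(-13, 0) = 0
  t16 = sub(0, -1) = 1
  t18 = max2(0, 1) = 1
  t19 = sub(1, 0) = 1
  t21 = min2(1, 1) = 1
  t24 = add(1, 1) = 2

Propagation after the edit:
  t1: runs — a1 [-1, -7, -1, 3]->[4, 5, 4]; result 4.
  t2: runs — t1 -1->4; result 3.
  t3: runs — t1 -1->4; result -36.
  t4: runs — a1 [-1, -7, -1, 3]->[4, 5, 4]; result 3.
  t5: runs — t3 9->-36; t2 -1->3; result -33.
  t7: runs — t5 8->-33; t4 4->3; result -33.
  t9: runs — t7 4->-33; result 0.
  t10: runs — t9 4->0; result -9.
  t11: runs — t10 -13->-9; result -9.
  t12: runs — t11 -13->-9; result 0 (same value as before).
  t13: runs — t10 -13->-9; result 0 (same value as before).
  t16: runs — t2 -1->3; result -3.
  t18: runs — t16 1->-3; result 0.
  t19: runs — t18 1->0; result 0.
  t21: runs — t19 1->0; t18 1->0; result 0.
  t24: runs — t19 1->0; t21 1->0; result 0.

New value of t24: 0.
Computations that run: t1, t2, t3, t4, t5, t7, t9, t10, t11, t12, t13, t16, t18, t19, t21, t24 — 16 in total.
Values that change: a1, t1, t2, t3, t4, t5, t7, t9, t10, t11, t16, t18, t19, t21, t24.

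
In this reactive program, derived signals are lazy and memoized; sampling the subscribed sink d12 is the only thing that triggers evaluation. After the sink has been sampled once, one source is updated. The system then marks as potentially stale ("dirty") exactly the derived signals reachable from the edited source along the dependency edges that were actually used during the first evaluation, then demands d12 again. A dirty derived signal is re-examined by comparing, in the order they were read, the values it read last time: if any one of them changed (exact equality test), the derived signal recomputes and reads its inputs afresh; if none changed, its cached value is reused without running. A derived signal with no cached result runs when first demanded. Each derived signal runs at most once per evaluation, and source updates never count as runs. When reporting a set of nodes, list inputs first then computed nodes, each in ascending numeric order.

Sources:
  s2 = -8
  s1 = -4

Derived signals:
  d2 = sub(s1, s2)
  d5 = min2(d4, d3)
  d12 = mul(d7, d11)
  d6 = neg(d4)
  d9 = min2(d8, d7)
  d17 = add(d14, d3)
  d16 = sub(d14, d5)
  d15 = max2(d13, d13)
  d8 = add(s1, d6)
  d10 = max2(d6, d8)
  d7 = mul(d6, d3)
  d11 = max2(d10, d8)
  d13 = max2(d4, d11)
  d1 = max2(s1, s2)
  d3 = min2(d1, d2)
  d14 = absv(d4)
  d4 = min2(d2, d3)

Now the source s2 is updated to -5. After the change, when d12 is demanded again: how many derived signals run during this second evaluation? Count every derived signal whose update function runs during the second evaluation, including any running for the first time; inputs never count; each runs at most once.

4 derived signals run: d1, d2, d3, d4.
Note where the cutoff bites: d6 is checked, finds nothing changed, and keeps its cache.

First demand of the output computes:
  d1 = max2(-4, -8) = -4
  d2 = sub(-4, -8) = 4
  d3 = min2(-4, 4) = -4
  d4 = min2(4, -4) = -4
  d6 = neg(-4) = 4
  d7 = mul(4, -4) = -16
  d8 = add(-4, 4) = 0
  d10 = max2(4, 0) = 4
  d11 = max2(4, 0) = 4
  d12 = mul(-16, 4) = -64

After the edit, cleaning proceeds:
  d1: a read changed (s2 -8->-5) — executes, giving -4 — identical to its old value.
  d2: a read changed (s2 -8->-5) — executes, giving 1.
  d3: a read changed (d2 4->1) — executes, giving -4 — identical to its old value.
  d4: a read changed (d2 4->1) — executes, giving -4 — identical to its old value.
  d6: dirty, but its reads are unchanged (d4 unchanged); cached 4 stands.
  d7: dirty, but its reads are unchanged (d6 unchanged, d3 unchanged); cached -16 stands.
  d8: dirty, but its reads are unchanged (s1 unchanged, d6 unchanged); cached 0 stands.
  d10: dirty, but its reads are unchanged (d6 unchanged, d8 unchanged); cached 4 stands.
  d11: dirty, but its reads are unchanged (d10 unchanged, d8 unchanged); cached 4 stands.
  d12: dirty, but its reads are unchanged (d7 unchanged, d11 unchanged); cached -64 stands.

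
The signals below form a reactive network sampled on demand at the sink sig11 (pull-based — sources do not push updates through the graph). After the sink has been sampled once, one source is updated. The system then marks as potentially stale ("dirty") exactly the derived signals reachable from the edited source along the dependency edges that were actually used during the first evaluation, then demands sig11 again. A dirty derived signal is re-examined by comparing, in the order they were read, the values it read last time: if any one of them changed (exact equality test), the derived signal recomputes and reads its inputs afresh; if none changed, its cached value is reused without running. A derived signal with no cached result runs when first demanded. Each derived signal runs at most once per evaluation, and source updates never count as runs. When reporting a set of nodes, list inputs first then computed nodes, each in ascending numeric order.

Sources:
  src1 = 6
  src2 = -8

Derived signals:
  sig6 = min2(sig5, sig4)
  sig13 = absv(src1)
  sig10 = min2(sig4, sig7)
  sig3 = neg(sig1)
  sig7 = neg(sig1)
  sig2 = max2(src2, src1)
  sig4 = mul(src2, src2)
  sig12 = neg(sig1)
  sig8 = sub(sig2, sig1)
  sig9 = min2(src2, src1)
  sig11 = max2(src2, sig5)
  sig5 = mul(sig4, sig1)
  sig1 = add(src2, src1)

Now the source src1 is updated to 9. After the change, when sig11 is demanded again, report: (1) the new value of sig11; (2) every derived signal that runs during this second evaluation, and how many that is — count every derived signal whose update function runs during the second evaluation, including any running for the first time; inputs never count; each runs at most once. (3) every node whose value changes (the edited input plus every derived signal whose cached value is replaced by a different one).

sig11 now evaluates to 64.
Run set: sig1, sig5, sig11 (3 run).
Changed values: src1, sig1, sig5, sig11.

Initial pass — values computed on the first demand:
  sig1 = add(-8, 6) = -2
  sig4 = mul(-8, -8) = 64
  sig5 = mul(64, -2) = -128
  sig11 = max2(-8, -128) = -8

Second demand — change propagation:
  sig1: re-runs because src1 6->9; new result 1.
  sig5: re-runs because sig1 -2->1; new result 64.
  sig11: re-runs because sig5 -128->64; new result 64.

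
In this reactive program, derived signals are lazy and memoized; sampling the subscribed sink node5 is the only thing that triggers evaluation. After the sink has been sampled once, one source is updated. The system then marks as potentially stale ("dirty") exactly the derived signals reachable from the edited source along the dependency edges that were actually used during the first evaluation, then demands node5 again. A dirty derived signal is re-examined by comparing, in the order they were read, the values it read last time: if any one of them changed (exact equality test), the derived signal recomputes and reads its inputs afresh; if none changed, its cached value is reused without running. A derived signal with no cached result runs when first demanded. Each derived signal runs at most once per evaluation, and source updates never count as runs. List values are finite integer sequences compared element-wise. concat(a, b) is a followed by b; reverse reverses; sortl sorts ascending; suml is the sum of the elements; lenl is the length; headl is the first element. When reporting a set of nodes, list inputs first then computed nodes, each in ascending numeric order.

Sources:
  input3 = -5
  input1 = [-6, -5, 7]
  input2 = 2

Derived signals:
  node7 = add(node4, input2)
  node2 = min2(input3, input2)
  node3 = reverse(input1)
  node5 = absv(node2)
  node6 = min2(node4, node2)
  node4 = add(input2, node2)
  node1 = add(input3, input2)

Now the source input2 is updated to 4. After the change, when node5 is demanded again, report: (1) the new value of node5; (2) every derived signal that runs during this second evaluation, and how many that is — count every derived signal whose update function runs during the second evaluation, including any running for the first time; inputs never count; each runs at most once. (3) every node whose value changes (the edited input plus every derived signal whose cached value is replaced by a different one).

Demanding node5 again yields 5.
1 derived signals run: node2.
The nodes whose values change: input2.
Note the absorption at node2: it re-runs yet its value is the same, leaving the output's value untouched.

First demand of the output computes:
  node2 = min2(-5, 2) = -5
  node5 = absv(-5) = 5

After the edit, cleaning proceeds:
  node2: a read changed (input2 2->4) — executes, giving -5 — identical to its old value.
  node5: dirty, but its reads are unchanged (node2 unchanged); cached 5 stands.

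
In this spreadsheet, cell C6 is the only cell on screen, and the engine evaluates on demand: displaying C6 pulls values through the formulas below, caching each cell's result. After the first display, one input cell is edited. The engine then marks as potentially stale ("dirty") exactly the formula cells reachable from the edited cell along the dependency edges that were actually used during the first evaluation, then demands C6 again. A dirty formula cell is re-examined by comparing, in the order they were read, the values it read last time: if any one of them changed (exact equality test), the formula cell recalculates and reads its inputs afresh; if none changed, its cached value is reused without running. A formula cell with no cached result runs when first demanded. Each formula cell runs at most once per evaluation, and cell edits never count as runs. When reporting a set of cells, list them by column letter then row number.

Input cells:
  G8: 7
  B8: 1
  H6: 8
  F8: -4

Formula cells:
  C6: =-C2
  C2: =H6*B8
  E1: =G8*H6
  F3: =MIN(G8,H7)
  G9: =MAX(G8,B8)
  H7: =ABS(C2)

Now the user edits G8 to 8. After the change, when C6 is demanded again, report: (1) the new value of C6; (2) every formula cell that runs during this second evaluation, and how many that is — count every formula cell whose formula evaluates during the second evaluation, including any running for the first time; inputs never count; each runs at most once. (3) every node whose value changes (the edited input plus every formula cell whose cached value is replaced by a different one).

C6 now evaluates to -8.
Run set: none (0 run).
Changed values: G8.
The important point: nothing the output needs ever reads G8, so the edit is invisible to it.

Initial pass — values computed on the first demand:
  C2 = 8 * 1 = 8
  C6 = -(8) = -8

Second demand — change propagation:
  no demanded computation ever read G8, so the edit dirties nothing and nothing runs.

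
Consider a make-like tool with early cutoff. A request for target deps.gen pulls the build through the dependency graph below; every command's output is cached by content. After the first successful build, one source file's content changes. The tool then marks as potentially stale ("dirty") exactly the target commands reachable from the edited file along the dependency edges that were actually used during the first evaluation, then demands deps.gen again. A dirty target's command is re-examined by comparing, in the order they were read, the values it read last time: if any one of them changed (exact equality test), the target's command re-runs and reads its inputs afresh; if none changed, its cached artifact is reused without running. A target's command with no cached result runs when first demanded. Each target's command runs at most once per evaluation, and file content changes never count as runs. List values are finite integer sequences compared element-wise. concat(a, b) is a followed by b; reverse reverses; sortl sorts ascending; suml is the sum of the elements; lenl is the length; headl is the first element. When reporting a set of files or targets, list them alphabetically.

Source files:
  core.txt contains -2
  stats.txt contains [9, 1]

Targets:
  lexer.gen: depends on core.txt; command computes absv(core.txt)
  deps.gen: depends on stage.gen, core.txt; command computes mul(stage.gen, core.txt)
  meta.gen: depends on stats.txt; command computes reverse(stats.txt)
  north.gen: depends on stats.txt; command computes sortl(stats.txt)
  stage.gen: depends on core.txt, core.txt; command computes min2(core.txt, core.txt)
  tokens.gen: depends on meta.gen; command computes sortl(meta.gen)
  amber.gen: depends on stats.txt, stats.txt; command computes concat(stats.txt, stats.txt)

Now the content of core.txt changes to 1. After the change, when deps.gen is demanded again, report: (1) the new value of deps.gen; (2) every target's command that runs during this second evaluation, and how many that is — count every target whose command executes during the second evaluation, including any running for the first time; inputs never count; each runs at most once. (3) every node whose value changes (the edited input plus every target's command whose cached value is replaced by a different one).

Demanding deps.gen again yields 1.
2 target commands run: deps.gen, stage.gen.
The nodes whose values change: core.txt, deps.gen, stage.gen.

First demand of the output computes:
  stage.gen = min2(-2, -2) = -2
  deps.gen = mul(-2, -2) = 4

After the edit, cleaning proceeds:
  stage.gen: a read changed (core.txt -2->1; core.txt -2->1) — executes, giving 1.
  deps.gen: a read changed (stage.gen -2->1; core.txt -2->1) — executes, giving 1.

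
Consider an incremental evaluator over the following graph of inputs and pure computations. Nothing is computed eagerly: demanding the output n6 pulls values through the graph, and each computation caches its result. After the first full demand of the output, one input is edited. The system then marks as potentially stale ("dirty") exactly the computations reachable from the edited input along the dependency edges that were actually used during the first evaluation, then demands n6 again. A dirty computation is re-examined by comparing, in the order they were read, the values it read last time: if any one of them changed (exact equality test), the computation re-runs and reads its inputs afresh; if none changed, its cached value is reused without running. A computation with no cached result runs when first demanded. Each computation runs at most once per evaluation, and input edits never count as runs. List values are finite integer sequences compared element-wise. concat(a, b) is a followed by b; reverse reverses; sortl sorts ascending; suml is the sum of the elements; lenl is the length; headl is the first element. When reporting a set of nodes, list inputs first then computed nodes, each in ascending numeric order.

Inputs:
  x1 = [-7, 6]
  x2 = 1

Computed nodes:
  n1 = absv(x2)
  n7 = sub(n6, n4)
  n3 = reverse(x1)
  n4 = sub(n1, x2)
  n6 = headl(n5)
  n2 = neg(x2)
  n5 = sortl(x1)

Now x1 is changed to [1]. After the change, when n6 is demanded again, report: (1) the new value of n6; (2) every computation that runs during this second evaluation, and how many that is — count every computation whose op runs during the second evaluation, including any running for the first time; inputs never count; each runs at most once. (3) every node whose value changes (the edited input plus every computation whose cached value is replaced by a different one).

Initial pass — values computed on the first demand:
  n5 = sortl([-7, 6]) = [-7, 6]
  n6 = headl([-7, 6]) = -7

Second demand — change propagation:
  n5: re-runs because x1 [-7, 6]->[1]; new result [1].
  n6: re-runs because n5 [-7, 6]->[1]; new result 1.

n6 now evaluates to 1.
Run set: n5, n6 (2 run).
Changed values: x1, n5, n6.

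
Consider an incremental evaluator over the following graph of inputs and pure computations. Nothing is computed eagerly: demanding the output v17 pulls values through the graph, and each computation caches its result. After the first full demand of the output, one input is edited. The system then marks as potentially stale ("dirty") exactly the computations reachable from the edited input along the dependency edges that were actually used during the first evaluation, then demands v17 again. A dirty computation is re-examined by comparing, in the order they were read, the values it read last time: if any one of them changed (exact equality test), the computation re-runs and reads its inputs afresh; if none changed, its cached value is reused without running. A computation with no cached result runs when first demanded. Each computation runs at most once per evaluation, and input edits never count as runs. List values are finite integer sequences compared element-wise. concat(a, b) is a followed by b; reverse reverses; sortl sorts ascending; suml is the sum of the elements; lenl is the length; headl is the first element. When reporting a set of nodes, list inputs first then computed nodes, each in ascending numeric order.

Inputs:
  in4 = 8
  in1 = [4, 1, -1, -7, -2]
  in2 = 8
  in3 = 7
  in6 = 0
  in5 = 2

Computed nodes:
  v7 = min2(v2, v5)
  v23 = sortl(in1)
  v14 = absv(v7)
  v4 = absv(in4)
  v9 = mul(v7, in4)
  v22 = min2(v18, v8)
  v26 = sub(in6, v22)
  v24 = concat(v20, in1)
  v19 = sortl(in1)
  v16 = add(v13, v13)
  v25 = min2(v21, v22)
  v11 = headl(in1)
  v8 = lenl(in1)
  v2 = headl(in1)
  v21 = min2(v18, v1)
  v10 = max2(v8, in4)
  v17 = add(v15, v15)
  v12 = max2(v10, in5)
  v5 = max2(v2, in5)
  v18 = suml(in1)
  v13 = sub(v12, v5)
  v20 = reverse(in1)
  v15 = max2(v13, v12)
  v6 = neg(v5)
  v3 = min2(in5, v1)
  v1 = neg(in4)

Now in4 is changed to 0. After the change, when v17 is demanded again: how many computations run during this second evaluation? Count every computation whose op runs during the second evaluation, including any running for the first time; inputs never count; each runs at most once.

Run set: v10, v12, v13, v15, v17 (5 run).

Initial pass — values computed on the first demand:
  v2 = headl([4, 1, -1, -7, -2]) = 4
  v5 = max2(4, 2) = 4
  v8 = lenl([4, 1, -1, -7, -2]) = 5
  v10 = max2(5, 8) = 8
  v12 = max2(8, 2) = 8
  v13 = sub(8, 4) = 4
  v15 = max2(4, 8) = 8
  v17 = add(8, 8) = 16

Second demand — change propagation:
  v10: re-runs because in4 8->0; new result 5.
  v12: re-runs because v10 8->5; new result 5.
  v13: re-runs because v12 8->5; new result 1.
  v15: re-runs because v13 4->1; v12 8->5; new result 5.
  v17: re-runs because v15 8->5; v15 8->5; new result 10.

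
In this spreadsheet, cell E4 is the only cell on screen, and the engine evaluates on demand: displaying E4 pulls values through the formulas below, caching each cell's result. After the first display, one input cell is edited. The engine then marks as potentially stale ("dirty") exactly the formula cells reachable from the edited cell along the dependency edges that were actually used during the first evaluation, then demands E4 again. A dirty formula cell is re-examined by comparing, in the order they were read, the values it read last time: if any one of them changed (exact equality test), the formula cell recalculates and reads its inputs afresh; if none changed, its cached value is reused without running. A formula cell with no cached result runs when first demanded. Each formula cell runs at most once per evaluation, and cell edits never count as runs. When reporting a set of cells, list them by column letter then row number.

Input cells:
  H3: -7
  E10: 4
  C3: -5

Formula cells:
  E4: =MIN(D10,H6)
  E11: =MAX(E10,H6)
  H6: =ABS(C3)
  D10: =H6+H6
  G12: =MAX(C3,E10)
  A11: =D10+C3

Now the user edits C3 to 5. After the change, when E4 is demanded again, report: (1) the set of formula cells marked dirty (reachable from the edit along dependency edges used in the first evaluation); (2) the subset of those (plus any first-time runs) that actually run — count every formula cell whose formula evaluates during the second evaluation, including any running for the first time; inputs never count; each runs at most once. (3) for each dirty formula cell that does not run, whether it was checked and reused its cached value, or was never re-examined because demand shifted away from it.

Dirty set: D10, E4, H6.
Run set: H6 (1 run).
Re-examined without running (cache reused): D10, E4.
The important point: H6 recomputes to an identical value, and the output ends up unchanged.

Initial pass — values computed on the first demand:
  H6 = ABS(-5) = 5
  D10 = 5 + 5 = 10
  E4 = MIN(10, 5) = 5

Second demand — change propagation:
  H6: re-runs because C3 -5->5; new result 5 (unchanged).
  D10: re-examined; everything it read last time is the same (H6 unchanged, H6 unchanged) — cache 10 kept, no run.
  E4: re-examined; everything it read last time is the same (D10 unchanged, H6 unchanged) — cache 5 kept, no run.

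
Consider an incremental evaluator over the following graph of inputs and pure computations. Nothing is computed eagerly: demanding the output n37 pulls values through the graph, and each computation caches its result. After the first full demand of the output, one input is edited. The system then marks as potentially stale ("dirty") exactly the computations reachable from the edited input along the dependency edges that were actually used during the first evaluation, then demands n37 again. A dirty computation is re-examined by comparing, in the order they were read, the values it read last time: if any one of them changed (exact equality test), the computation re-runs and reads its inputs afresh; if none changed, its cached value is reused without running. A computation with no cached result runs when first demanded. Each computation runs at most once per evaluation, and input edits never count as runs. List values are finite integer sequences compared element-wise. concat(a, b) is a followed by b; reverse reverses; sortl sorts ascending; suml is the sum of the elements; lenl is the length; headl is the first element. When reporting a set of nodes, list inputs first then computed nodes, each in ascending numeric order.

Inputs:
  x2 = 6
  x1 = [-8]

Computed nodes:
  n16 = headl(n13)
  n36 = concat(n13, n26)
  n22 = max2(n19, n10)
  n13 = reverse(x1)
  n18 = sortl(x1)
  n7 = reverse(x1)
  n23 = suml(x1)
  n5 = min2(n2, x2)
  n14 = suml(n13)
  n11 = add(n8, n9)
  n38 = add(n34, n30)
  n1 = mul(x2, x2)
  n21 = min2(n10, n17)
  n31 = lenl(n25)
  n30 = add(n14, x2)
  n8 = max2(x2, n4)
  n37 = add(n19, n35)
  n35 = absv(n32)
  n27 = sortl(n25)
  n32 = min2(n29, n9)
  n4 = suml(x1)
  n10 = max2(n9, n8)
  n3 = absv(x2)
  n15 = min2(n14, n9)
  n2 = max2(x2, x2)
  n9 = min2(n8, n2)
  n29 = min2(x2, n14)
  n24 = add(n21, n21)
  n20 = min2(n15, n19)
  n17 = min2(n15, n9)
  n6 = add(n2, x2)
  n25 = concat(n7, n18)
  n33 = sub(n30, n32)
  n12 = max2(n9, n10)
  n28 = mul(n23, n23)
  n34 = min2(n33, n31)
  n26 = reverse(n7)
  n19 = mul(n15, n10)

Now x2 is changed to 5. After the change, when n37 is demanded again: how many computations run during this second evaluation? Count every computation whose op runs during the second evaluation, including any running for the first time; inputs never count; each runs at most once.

Run set: n2, n8, n9, n10, n15, n19, n29, n32, n37 (9 run).
The important point: at n35 every value read last time is unchanged, so the dirty flag clears without a run.

Initial pass — values computed on the first demand:
  n2 = max2(6, 6) = 6
  n4 = suml([-8]) = -8
  n8 = max2(6, -8) = 6
  n9 = min2(6, 6) = 6
  n10 = max2(6, 6) = 6
  n13 = reverse([-8]) = [-8]
  n14 = suml([-8]) = -8
  n15 = min2(-8, 6) = -8
  n19 = mul(-8, 6) = -48
  n29 = min2(6, -8) = -8
  n32 = min2(-8, 6) = -8
  n35 = absv(-8) = 8
  n37 = add(-48, 8) = -40

Second demand — change propagation:
  n2: re-runs because x2 6->5; x2 6->5; new result 5.
  n8: re-runs because x2 6->5; new result 5.
  n9: re-runs because n8 6->5; n2 6->5; new result 5.
  n10: re-runs because n9 6->5; n8 6->5; new result 5.
  n15: re-runs because n9 6->5; new result -8 (unchanged).
  n19: re-runs because n10 6->5; new result -40.
  n29: re-runs because x2 6->5; new result -8 (unchanged).
  n32: re-runs because n9 6->5; new result -8 (unchanged).
  n35: re-examined; everything it read last time is the same (n32 unchanged) — cache 8 kept, no run.
  n37: re-runs because n19 -48->-40; new result -32.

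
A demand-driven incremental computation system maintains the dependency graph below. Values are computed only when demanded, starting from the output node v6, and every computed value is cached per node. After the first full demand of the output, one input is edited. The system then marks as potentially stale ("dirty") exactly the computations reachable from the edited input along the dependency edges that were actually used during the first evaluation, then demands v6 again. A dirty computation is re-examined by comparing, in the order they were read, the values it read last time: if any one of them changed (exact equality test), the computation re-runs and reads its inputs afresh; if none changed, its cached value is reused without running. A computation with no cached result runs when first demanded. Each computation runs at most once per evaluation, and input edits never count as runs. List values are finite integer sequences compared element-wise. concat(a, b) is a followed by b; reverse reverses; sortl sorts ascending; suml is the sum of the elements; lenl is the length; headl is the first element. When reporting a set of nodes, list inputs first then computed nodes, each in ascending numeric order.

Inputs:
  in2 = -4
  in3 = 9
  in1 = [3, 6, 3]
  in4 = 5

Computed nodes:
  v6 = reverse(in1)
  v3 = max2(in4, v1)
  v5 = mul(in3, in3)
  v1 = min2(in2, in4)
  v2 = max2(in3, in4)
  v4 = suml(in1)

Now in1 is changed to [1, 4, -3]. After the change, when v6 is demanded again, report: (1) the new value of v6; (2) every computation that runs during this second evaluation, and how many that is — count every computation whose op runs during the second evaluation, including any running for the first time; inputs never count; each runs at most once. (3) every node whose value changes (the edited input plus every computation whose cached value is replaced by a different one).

First evaluation (everything demanded from the output):
  v6 = reverse([3, 6, 3]) = [3, 6, 3]

Propagation after the edit:
  v6: runs — in1 [3, 6, 3]->[1, 4, -3]; result [-3, 4, 1].

New value of v6: [-3, 4, 1].
Computations that run: v6 — 1 in total.
Values that change: in1, v6.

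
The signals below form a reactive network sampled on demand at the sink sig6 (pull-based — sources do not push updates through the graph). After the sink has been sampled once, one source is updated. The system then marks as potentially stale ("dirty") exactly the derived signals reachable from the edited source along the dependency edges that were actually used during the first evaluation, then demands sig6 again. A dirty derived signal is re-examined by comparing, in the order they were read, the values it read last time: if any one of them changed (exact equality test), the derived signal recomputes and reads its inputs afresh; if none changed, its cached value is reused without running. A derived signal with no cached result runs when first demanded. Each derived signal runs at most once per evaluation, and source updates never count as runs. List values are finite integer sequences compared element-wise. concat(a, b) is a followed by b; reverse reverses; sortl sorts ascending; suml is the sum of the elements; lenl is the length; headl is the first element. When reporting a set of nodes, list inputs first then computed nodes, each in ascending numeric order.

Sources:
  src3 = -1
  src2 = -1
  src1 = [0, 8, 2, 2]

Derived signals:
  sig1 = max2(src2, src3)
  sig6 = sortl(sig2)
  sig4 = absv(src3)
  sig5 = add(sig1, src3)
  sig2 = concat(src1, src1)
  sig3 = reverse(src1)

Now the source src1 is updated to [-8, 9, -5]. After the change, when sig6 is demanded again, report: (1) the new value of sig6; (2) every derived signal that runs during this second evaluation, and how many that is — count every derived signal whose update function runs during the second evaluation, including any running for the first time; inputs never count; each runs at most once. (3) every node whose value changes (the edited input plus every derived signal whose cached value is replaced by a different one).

sig6 now evaluates to [-8, -8, -5, -5, 9, 9].
Run set: sig2, sig6 (2 run).
Changed values: src1, sig2, sig6.

Initial pass — values computed on the first demand:
  sig2 = concat([0, 8, 2, 2], [0, 8, 2, 2]) = [0, 8, 2, 2, 0, 8, 2, 2]
  sig6 = sortl([0, 8, 2, 2, 0, 8, 2, 2]) = [0, 0, 2, 2, 2, 2, 8, 8]

Second demand — change propagation:
  sig2: re-runs because src1 [0, 8, 2, 2]->[-8, 9, -5]; src1 [0, 8, 2, 2]->[-8, 9, -5]; new result [-8, 9, -5, -8, 9, -5].
  sig6: re-runs because sig2 [0, 8, 2, 2, 0, 8, 2, 2]->[-8, 9, -5, -8, 9, -5]; new result [-8, -8, -5, -5, 9, 9].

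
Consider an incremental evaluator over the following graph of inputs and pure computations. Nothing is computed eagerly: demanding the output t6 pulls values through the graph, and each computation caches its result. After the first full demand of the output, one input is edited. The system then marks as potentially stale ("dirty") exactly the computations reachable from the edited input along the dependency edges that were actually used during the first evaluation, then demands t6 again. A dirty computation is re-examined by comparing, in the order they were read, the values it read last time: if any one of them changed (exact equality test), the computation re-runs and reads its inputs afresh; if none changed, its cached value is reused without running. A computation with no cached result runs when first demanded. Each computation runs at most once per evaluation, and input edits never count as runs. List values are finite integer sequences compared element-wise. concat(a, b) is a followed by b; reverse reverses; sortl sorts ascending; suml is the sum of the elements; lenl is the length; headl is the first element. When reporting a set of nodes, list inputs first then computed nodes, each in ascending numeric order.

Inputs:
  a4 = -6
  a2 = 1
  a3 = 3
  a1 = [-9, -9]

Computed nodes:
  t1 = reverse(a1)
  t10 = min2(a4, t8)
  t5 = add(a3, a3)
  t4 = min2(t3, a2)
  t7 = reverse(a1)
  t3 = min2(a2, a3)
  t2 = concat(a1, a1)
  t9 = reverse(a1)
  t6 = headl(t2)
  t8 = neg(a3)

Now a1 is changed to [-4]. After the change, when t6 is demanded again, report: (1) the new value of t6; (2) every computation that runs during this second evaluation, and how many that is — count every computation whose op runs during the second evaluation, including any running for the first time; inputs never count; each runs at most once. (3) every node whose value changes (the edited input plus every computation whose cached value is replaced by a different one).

Initial pass — values computed on the first demand:
  t2 = concat([-9, -9], [-9, -9]) = [-9, -9, -9, -9]
  t6 = headl([-9, -9, -9, -9]) = -9

Second demand — change propagation:
  t2: re-runs because a1 [-9, -9]->[-4]; a1 [-9, -9]->[-4]; new result [-4, -4].
  t6: re-runs because t2 [-9, -9, -9, -9]->[-4, -4]; new result -4.

t6 now evaluates to -4.
Run set: t2, t6 (2 run).
Changed values: a1, t2, t6.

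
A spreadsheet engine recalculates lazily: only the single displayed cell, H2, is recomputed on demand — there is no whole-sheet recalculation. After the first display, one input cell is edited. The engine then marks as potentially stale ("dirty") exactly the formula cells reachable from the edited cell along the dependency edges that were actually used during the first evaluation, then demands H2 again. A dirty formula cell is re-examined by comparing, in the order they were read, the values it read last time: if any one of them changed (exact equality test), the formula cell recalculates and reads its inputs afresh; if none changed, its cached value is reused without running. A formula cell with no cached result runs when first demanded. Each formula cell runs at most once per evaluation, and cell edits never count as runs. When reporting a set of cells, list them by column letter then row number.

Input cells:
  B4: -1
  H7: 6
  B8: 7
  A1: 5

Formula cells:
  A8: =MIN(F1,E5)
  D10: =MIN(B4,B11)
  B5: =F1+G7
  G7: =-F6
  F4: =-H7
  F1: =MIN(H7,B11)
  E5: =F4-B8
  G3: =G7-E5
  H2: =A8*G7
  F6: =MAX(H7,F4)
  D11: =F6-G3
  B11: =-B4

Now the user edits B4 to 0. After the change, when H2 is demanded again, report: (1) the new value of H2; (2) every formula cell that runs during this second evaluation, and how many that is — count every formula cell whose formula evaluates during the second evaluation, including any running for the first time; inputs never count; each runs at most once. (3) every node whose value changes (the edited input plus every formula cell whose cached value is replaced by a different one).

First evaluation (everything demanded from the output):
  B11 = -(-1) = 1
  F1 = MIN(6, 1) = 1
  F4 = -(6) = -6
  E5 = -6 - 7 = -13
  A8 = MIN(1, -13) = -13
  F6 = MAX(6, -6) = 6
  G7 = -(6) = -6
  H2 = -13 * -6 = 78

Propagation after the edit:
  B11: runs — B4 -1->0; result 0.
  F1: runs — B11 1->0; result 0.
  A8: runs — F1 1->0; result -13 (same value as before).
  H2: checked — values it read are unchanged (A8 unchanged, G7 unchanged); reused cached 78 without running.

Key observation: the change is absorbed at A8 — it re-runs but produces the same value, and the output's value is unchanged.

New value of H2: 78.
Formula cells that run: A8, B11, F1 — 3 in total.
Values that change: B4, B11, F1.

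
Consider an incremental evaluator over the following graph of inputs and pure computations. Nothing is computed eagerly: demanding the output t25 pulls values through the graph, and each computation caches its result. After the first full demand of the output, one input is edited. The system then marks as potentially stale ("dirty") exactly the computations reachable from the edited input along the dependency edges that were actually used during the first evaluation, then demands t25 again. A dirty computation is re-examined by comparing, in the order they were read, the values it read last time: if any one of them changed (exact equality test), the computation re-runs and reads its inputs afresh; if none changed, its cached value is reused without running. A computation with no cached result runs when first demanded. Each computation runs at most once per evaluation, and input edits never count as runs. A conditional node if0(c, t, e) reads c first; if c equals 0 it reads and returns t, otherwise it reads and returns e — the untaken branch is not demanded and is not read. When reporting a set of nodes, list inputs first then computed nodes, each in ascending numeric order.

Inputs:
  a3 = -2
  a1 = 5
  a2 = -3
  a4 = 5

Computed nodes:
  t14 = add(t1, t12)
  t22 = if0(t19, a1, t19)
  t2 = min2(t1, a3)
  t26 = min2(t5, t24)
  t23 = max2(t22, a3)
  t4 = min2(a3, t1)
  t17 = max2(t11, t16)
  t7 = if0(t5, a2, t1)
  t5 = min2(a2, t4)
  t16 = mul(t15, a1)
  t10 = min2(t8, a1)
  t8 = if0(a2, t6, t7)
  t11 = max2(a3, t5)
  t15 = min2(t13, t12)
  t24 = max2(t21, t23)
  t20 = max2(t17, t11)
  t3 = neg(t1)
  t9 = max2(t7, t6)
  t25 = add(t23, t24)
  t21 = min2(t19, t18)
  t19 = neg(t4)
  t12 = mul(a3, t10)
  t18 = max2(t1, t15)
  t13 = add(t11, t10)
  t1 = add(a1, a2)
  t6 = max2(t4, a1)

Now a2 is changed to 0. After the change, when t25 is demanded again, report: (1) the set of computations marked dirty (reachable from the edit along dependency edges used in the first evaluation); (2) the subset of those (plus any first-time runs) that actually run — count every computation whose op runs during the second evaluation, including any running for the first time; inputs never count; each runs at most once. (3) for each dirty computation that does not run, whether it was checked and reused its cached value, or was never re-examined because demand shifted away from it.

Dirty set: t1, t4, t5, t7, t8, t10, t11, t12, t13, t15, t18, t19, t21, t22, t23, t24, t25.
Run set: t1, t4, t5, t6, t8, t10, t11, t12, t13, t15, t18, t21 (12 run).
Re-examined without running (cache reused): t19, t22, t23, t24, t25.
Left stale — demand moved off them: t7.
The important point: the flipped condition redirects demand; t7 is left stale, never re-checked.

Initial pass — values computed on the first demand:
  t1 = add(5, -3) = 2
  t4 = min2(-2, 2) = -2
  t5 = min2(-3, -2) = -3
  t7 = if0(t5=-3 -> else branch t1) = 2
  t8 = if0(a2=-3 -> else branch t7) = 2
  t10 = min2(2, 5) = 2
  t11 = max2(-2, -3) = -2
  t12 = mul(-2, 2) = -4
  t13 = add(-2, 2) = 0
  t15 = min2(0, -4) = -4
  t18 = max2(2, -4) = 2
  t19 = neg(-2) = 2
  t21 = min2(2, 2) = 2
  t22 = if0(t19=2 -> else branch t19) = 2
  t23 = max2(2, -2) = 2
  t24 = max2(2, 2) = 2
  t25 = add(2, 2) = 4

Second demand — change propagation:
  t1: re-runs because a2 -3->0; new result 5.
  t4: re-runs because t1 2->5; new result -2 (unchanged).
  t5: re-runs because a2 -3->0; new result -2.
  t6: newly demanded (no cache) — executes and yields 5.
  t7: dirty yet unreached — the second evaluation never asks for it.
  t8: re-runs because a2 -3->0; new result 5.
  t10: re-runs because t8 2->5; new result 5.
  t11: re-runs because t5 -3->-2; new result -2 (unchanged).
  t12: re-runs because t10 2->5; new result -10.
  t13: re-runs because t10 2->5; new result 3.
  t15: re-runs because t13 0->3; t12 -4->-10; new result -10.
  t18: re-runs because t1 2->5; t15 -4->-10; new result 5.
  t19: re-examined; everything it read last time is the same (t4 unchanged) — cache 2 kept, no run.
  t21: re-runs because t18 2->5; new result 2 (unchanged).
  t22: re-examined; everything it read last time is the same (t19 unchanged, t19 unchanged) — cache 2 kept, no run.
  t23: re-examined; everything it read last time is the same (t22 unchanged, a3 unchanged) — cache 2 kept, no run.
  t24: re-examined; everything it read last time is the same (t21 unchanged, t23 unchanged) — cache 2 kept, no run.
  t25: re-examined; everything it read last time is the same (t23 unchanged, t24 unchanged) — cache 4 kept, no run.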